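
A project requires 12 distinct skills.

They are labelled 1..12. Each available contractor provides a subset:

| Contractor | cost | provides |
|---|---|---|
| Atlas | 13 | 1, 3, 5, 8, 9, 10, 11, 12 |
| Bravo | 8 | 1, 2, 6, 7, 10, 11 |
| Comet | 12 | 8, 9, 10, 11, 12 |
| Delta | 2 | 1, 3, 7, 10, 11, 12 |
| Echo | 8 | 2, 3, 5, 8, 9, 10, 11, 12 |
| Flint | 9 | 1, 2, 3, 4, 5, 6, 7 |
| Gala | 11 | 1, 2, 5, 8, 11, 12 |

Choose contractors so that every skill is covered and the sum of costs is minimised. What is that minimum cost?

17

Echo, Flint together cover every skill (Echo ∪ Flint = {1, 2, 3, 4, 5, 6, 7, 8, 9, 10, 11, 12}); total cost 8 + 9 = 17.
The greedy pick Delta, Echo, Flint costs 19; no covering selection beats 17.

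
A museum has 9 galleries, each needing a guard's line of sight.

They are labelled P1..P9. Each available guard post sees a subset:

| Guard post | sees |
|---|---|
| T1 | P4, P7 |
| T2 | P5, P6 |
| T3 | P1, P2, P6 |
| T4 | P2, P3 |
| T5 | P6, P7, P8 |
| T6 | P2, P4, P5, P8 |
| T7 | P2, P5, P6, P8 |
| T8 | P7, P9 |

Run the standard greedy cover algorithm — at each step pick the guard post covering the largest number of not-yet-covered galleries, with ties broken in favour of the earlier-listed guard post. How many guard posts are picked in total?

Greedy: pick T6 (covers 4 new) → pick T3 (covers 2 new) → pick T8 (covers 2 new) → pick T4 (covers 1 new). Total picks: 4.

4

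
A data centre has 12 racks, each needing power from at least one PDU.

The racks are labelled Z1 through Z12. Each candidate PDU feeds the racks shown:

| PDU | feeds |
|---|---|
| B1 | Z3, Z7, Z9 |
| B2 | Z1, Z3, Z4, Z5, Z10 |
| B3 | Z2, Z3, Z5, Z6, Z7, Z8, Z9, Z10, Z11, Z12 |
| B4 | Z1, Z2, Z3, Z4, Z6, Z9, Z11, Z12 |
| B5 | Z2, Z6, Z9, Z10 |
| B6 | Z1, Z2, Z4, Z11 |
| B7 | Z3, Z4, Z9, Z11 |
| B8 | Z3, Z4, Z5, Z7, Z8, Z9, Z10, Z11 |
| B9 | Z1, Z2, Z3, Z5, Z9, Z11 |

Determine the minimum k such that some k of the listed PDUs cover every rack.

Take {B3, B4}. Their union is {Z1, Z2, Z3, Z4, Z5, Z6, Z7, Z8, Z9, Z10, Z11, Z12}, which is all 12 racks.
No single PDU has all 12 racks (the largest, B3, has 10), so 2 is optimal.

2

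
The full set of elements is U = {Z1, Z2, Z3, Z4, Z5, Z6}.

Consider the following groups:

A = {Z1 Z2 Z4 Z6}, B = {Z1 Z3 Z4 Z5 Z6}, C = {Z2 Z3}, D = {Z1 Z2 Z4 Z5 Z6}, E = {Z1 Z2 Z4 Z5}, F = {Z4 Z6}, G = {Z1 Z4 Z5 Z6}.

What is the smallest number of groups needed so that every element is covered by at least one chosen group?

B and E together: B ∪ E = {Z1, Z2, Z3, Z4, Z5, Z6} — every element is covered.
No single group has all 6 elements (the largest, B, has 5), so 2 is optimal.

2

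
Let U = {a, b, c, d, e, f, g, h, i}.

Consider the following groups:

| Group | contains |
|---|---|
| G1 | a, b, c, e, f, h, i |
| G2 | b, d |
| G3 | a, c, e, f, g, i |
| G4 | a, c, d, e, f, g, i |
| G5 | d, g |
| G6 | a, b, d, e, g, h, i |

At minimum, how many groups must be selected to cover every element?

G4 and G6 cover everything between them: the union {a, b, c, d, e, f, g, h, i} is all of U.
No single group has all 9 elements (the largest, G1, has 7), so 2 is optimal.

2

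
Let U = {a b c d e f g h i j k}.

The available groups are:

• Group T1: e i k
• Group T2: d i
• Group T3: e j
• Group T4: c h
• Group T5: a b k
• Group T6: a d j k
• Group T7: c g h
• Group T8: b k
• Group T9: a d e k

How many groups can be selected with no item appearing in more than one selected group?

4

T2, T3, T4, T8 are pairwise disjoint (T2={d,i}; T3={e,j}; T4={c,h}; T8={b,k}).
Every remaining group overlaps one of these, and no 5 of the listed groups are pairwise disjoint, so 4 is the maximum.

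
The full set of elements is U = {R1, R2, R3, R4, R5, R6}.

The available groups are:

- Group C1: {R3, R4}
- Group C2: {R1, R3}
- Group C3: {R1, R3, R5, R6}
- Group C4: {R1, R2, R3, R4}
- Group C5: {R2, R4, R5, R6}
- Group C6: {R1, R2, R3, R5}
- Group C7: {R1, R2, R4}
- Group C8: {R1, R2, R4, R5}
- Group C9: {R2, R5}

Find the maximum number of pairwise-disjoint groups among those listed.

C2, C9 are pairwise disjoint (C2={R1,R3}; C9={R2,R5}).
Every remaining group overlaps one of these, and no 3 of the listed groups are pairwise disjoint, so 2 is the maximum.

2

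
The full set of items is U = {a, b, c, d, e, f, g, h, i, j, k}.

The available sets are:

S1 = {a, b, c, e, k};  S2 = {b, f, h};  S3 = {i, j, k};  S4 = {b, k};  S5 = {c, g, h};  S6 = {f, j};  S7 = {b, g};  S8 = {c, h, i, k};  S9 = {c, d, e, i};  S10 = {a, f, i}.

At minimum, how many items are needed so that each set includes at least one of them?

4

The 4 items {b, g, i, j} hit every set.
No choice of 3 items meets every set, so 4 is the minimum.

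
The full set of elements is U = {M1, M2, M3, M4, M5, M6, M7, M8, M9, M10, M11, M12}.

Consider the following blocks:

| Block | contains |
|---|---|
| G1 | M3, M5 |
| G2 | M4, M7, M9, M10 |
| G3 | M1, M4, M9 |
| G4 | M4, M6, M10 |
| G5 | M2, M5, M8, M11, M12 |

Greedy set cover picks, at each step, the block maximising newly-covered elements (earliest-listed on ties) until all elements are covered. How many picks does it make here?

5

Greedy: pick G5 (covers 5 new) → pick G2 (covers 4 new) → pick G1 (covers 1 new) → pick G3 (covers 1 new) → pick G4 (covers 1 new). Total picks: 5.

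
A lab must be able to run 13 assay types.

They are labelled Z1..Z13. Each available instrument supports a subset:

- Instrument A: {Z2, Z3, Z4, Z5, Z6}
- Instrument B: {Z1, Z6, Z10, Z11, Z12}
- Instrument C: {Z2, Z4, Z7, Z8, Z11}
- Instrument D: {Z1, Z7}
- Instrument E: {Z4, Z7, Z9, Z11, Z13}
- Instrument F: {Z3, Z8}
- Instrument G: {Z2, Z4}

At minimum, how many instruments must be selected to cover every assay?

A and B and E and F together: A ∪ B ∪ E ∪ F = {Z1, Z2, Z3, Z4, Z5, Z6, Z7, Z8, Z9, Z10, Z11, Z12, Z13} — every assay is covered.
No 3 of the 7 instruments cover everything (all 35 combinations miss at least one assay), so 4 is optimal.

4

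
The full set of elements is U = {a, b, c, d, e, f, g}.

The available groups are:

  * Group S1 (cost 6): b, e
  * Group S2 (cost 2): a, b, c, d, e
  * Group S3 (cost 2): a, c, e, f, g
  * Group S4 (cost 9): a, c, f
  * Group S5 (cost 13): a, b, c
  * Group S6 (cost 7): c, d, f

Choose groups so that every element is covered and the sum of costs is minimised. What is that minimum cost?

S2, S3 together cover every element (S2 ∪ S3 = {a, b, c, d, e, f, g}); total cost 2 + 2 = 4.
No covering selection has total cost below 4.

4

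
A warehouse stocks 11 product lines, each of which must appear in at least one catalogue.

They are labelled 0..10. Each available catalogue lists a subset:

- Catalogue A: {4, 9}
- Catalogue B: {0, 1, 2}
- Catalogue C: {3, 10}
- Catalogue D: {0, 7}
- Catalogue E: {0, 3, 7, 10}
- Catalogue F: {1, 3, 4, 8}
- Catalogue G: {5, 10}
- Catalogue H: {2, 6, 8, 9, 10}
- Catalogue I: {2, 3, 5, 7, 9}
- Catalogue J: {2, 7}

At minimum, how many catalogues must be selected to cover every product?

4

Take {E, F, H, I}. Their union is {0, 1, 2, 3, 4, 5, 6, 7, 8, 9, 10}, which is all 11 products.
No 3 of the 10 catalogues cover everything (all 120 combinations miss at least one product), so 4 is optimal.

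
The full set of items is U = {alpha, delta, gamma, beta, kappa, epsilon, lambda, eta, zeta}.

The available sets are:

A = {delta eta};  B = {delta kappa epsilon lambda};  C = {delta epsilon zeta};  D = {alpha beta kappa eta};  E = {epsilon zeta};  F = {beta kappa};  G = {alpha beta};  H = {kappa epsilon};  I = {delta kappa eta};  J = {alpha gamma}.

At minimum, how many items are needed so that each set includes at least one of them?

The 4 items {delta, gamma, beta, epsilon} hit every set.
The sets A, E, F, J are pairwise disjoint, so any hitting set needs a separate item for each — at least 4. Hence 4 is optimal.

4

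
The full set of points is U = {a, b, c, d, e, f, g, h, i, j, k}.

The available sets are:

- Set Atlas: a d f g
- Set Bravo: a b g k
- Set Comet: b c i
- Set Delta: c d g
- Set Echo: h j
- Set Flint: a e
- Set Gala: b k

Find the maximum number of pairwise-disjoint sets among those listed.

Delta, Echo, Flint, Gala are pairwise disjoint (Delta={c,d,g}; Echo={h,j}; Flint={a,e}; Gala={b,k}).
Every remaining set overlaps one of these, and no 5 of the listed sets are pairwise disjoint, so 4 is the maximum.

4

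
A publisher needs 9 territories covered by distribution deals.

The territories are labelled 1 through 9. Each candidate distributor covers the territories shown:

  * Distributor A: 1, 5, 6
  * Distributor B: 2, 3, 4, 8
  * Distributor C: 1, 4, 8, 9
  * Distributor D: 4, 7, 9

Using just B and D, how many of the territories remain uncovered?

3

Union of B, D = {2, 3, 4, 7, 8, 9}.
Not covered: 1, 5, 6 — 3 territories.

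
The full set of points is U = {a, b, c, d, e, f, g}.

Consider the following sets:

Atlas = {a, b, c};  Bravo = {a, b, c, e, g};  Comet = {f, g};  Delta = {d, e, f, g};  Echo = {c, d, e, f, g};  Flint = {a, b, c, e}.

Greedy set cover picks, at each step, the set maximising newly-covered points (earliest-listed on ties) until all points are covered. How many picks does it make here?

Greedy: pick Bravo (covers 5 new) → pick Delta (covers 2 new). Total picks: 2.

2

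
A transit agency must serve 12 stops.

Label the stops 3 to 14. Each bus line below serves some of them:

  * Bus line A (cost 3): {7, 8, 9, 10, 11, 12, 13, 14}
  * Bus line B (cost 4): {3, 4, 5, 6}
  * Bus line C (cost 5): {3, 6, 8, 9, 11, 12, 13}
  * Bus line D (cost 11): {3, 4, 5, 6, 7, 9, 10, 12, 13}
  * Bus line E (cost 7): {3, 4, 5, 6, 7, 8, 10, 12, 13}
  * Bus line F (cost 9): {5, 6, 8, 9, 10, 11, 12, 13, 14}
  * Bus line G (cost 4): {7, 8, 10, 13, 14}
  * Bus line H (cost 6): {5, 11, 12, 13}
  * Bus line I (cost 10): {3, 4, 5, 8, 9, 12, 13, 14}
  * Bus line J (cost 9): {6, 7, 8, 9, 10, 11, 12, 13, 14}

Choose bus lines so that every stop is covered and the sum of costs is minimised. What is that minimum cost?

A, B together cover every stop (A ∪ B = {3, 4, 5, 6, 7, 8, 9, 10, 11, 12, 13, 14}); total cost 3 + 4 = 7.
No covering selection has total cost below 7.

7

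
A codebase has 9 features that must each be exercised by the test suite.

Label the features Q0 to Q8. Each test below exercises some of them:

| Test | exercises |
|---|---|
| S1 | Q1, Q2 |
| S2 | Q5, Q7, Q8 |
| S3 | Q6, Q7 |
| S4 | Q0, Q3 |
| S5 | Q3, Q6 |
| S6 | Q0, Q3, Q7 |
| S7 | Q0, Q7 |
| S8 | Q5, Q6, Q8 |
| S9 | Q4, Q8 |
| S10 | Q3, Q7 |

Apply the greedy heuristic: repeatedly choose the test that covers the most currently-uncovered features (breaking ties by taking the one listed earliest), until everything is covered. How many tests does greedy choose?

Greedy: pick S2 (covers 3 new) → pick S1 (covers 2 new) → pick S4 (covers 2 new) → pick S3 (covers 1 new) → pick S9 (covers 1 new). Total picks: 5.
(The true minimum cover uses only 4 tests, so greedy is not optimal here.)

5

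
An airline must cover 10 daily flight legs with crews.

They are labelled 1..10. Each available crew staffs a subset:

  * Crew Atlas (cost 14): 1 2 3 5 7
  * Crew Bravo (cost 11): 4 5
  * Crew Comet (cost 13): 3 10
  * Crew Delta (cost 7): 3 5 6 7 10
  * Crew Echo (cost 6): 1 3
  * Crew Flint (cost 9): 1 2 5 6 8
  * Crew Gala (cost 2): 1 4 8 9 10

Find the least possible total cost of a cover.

Delta, Flint, Gala together cover every leg (Delta ∪ Flint ∪ Gala = {1, 2, 3, 4, 5, 6, 7, 8, 9, 10}); total cost 7 + 9 + 2 = 18.
No covering selection has total cost below 18.

18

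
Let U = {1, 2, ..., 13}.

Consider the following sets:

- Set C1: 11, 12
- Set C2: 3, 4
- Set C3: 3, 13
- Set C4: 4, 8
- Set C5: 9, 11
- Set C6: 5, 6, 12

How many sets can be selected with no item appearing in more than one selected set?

C3, C4, C5, C6 are pairwise disjoint (C3={3,13}; C4={4,8}; C5={9,11}; C6={5,6,12}).
Every remaining set overlaps one of these, and no 5 of the listed sets are pairwise disjoint, so 4 is the maximum.

4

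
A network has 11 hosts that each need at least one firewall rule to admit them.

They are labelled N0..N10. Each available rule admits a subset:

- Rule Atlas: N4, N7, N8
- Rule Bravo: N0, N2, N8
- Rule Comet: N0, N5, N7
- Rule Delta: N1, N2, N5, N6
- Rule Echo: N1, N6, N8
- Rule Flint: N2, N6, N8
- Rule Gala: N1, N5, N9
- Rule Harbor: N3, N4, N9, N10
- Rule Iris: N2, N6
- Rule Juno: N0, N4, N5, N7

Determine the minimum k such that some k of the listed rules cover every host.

Take {Bravo, Delta, Harbor, Juno}. Their union is {N0, N1, N2, N3, N4, N5, N6, N7, N8, N9, N10}, which is all 11 hosts.
No 3 of the 10 rules cover everything (all 120 combinations miss at least one host), so 4 is optimal.

4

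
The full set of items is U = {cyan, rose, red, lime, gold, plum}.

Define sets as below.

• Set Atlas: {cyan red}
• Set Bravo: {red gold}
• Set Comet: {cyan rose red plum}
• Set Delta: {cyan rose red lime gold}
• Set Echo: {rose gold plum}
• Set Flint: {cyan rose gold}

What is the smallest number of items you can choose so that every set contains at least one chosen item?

The 2 items {rose, red} hit every set.
The sets Atlas, Echo are pairwise disjoint, so any hitting set needs a separate item for each — at least 2. Hence 2 is optimal.

2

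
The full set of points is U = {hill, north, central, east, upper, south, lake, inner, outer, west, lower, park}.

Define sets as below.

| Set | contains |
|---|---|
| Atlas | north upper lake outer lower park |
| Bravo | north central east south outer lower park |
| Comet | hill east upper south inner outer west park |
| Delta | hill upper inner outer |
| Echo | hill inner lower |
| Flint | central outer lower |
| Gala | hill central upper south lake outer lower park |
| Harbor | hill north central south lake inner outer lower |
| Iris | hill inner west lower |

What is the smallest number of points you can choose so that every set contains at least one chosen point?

2

The 2 points {outer, lower} hit every set.
No single point lies in every set, so at least 2 are needed and 2 is optimal.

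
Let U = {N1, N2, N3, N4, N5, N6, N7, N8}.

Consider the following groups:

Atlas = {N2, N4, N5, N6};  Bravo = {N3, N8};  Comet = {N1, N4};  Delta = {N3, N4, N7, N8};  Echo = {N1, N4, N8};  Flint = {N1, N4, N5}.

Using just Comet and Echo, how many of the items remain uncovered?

5

Union of Comet, Echo = {N1, N4, N8}.
Not covered: N2, N3, N5, N6, N7 — 5 items.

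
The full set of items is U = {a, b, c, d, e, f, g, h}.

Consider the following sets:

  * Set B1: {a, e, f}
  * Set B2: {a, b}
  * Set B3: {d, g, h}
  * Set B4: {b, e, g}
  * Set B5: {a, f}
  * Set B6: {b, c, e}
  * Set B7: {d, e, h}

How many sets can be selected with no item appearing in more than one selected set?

B3, B5, B6 are pairwise disjoint (B3={d,g,h}; B5={a,f}; B6={b,c,e}).
Every remaining set overlaps one of these, and no 4 of the listed sets are pairwise disjoint, so 3 is the maximum.

3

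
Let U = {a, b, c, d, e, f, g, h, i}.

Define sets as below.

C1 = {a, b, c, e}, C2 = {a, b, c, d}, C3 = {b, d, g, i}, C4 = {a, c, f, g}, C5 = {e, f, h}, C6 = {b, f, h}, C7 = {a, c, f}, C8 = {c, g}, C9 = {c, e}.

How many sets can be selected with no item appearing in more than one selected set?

C2, C5 are pairwise disjoint (C2={a,b,c,d}; C5={e,f,h}).
Every remaining set overlaps one of these, and no 3 of the listed sets are pairwise disjoint, so 2 is the maximum.

2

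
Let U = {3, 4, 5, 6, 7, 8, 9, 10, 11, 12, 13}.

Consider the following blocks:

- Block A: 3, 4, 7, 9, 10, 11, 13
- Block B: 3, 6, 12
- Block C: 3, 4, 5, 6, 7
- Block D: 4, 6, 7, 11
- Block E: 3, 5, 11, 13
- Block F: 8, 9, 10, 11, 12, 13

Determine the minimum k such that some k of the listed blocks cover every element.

2

Take {C, F}. Their union is {3, 4, 5, 6, 7, 8, 9, 10, 11, 12, 13}, which is all 11 elements.
No single block has all 11 elements (the largest, A, has 7), so 2 is optimal.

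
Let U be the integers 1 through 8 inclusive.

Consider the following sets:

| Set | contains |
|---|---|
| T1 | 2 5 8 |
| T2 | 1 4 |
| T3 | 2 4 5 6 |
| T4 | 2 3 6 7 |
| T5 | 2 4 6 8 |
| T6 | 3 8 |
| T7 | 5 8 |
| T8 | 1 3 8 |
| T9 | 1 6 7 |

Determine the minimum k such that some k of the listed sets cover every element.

Take {T2, T4, T7}. Their union is {1, 2, 3, 4, 5, 6, 7, 8}, which is all 8 elements.
No 2 of the 9 sets cover everything (all 36 combinations miss at least one element), so 3 is optimal.

3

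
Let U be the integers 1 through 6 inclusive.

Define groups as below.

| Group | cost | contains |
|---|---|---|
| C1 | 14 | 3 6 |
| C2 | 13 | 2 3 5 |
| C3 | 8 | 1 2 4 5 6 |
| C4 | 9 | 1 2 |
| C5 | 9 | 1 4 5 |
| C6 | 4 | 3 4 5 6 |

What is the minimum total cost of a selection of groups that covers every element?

12

C3, C6 together cover every element (C3 ∪ C6 = {1, 2, 3, 4, 5, 6}); total cost 8 + 4 = 12.
No covering selection has total cost below 12.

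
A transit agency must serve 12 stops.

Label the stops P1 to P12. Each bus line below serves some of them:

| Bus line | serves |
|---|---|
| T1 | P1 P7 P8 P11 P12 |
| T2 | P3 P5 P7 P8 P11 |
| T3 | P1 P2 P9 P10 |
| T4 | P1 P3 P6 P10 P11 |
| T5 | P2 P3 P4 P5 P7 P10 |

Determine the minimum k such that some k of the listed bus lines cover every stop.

T1 and T3 and T4 and T5 together: T1 ∪ T3 ∪ T4 ∪ T5 = {P1, P2, P3, P4, P5, P6, P7, P8, P9, P10, P11, P12} — every stop is covered.
No 3 of the 5 bus lines cover everything (all 10 combinations miss at least one stop), so 4 is optimal.

4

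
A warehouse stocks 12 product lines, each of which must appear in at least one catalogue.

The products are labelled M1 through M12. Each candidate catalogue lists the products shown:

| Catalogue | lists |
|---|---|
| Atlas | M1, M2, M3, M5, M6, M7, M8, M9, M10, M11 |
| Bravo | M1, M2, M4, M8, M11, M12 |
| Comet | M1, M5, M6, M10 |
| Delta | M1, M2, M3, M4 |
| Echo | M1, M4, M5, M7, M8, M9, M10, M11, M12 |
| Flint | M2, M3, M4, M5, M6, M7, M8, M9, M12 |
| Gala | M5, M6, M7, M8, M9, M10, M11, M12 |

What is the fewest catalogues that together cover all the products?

2

Atlas and Bravo together: Atlas ∪ Bravo = {M1, M2, M3, M4, M5, M6, M7, M8, M9, M10, M11, M12} — every product is covered.
No single catalogue has all 12 products (the largest, Atlas, has 10), so 2 is optimal.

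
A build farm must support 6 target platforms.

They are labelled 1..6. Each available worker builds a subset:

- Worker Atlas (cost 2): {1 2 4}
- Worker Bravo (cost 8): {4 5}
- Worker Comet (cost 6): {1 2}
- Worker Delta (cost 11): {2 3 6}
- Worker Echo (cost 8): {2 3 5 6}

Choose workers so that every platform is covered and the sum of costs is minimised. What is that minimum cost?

Atlas, Echo together cover every platform (Atlas ∪ Echo = {1, 2, 3, 4, 5, 6}); total cost 2 + 8 = 10.
No covering selection has total cost below 10.

10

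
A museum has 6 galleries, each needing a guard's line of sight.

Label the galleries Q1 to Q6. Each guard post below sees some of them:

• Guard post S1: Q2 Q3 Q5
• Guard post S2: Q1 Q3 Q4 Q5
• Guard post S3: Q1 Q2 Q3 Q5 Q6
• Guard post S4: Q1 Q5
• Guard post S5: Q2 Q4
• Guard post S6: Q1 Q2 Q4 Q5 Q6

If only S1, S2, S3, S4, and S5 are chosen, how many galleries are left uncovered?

Union of S1, S2, S3, S4, S5 = {Q1, Q2, Q3, Q4, Q5, Q6} — that's every gallery, so 0 are uncovered.

0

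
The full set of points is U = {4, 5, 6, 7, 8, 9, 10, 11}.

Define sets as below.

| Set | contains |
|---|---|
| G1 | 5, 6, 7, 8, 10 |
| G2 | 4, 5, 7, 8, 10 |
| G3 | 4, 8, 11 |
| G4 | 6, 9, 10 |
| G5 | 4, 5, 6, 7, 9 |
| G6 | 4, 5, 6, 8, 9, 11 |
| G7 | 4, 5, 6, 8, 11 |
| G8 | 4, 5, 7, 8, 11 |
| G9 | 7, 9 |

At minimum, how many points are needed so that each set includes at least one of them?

2

Take H = {8, 9}. Each listed set contains at least one of these, so H is a hitting set of size 2.
The sets G3, G9 are pairwise disjoint, so any hitting set needs a separate point for each — at least 2. Hence 2 is optimal.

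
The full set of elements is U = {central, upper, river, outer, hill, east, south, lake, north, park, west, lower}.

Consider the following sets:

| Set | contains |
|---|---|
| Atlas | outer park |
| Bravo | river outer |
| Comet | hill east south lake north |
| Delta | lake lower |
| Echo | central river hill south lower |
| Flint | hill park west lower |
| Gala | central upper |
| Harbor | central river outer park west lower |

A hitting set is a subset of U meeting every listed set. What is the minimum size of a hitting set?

4

Take H = {central, outer, lake, west}. Each listed set contains at least one of these, so H is a hitting set of size 4.
No choice of 3 elements meets every set, so 4 is the minimum.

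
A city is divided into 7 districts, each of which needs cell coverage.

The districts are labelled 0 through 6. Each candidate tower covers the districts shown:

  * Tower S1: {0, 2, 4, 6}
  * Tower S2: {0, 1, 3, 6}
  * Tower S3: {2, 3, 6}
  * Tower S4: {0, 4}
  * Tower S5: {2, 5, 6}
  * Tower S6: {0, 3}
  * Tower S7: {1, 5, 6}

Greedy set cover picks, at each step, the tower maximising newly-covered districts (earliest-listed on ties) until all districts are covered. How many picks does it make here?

Greedy: pick S1 (covers 4 new) → pick S2 (covers 2 new) → pick S5 (covers 1 new). Total picks: 3.

3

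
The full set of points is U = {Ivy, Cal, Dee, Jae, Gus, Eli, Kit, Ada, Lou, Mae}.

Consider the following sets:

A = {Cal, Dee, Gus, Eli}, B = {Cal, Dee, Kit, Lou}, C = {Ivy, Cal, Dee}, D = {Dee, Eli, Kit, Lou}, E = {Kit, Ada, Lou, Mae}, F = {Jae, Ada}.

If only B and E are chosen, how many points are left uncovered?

4

Union of B, E = {Cal, Dee, Kit, Ada, Lou, Mae}.
Not covered: Ivy, Jae, Gus, Eli — 4 points.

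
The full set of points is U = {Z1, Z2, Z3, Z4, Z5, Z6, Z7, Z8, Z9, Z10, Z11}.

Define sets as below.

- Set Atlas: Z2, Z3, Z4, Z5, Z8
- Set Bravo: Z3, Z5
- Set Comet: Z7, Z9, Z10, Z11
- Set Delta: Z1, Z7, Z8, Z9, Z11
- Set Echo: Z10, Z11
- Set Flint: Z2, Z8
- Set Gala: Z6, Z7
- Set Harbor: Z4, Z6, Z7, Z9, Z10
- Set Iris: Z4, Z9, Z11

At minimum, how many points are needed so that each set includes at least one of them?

Take H = {Z2, Z5, Z6, Z11}. Each listed set contains at least one of these, so H is a hitting set of size 4.
The sets Bravo, Echo, Flint, Gala are pairwise disjoint, so any hitting set needs a separate point for each — at least 4. Hence 4 is optimal.

4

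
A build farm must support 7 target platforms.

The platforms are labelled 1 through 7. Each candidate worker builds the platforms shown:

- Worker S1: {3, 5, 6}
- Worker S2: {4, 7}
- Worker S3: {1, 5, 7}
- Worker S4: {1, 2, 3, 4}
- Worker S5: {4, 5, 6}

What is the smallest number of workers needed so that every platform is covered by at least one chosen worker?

S2 and S4 and S5 together: S2 ∪ S4 ∪ S5 = {1, 2, 3, 4, 5, 6, 7} — every platform is covered.
Only S4 contains 2, so S4 is forced; the remaining 3 platforms need at least 2 more workers (each remaining worker adds at most 2) — so at least 3 workers are needed, and 3 is optimal.

3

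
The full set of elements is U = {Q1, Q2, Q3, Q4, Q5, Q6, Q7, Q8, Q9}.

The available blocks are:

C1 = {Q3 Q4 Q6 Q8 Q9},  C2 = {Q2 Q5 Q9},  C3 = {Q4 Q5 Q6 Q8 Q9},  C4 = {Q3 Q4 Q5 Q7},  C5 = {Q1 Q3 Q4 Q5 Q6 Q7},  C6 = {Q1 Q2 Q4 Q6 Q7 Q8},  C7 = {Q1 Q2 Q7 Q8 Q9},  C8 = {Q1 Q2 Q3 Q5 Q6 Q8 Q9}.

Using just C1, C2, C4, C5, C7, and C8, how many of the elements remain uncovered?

Union of C1, C2, C4, C5, C7, C8 = {Q1, Q2, Q3, Q4, Q5, Q6, Q7, Q8, Q9} — that's every element, so 0 are uncovered.

0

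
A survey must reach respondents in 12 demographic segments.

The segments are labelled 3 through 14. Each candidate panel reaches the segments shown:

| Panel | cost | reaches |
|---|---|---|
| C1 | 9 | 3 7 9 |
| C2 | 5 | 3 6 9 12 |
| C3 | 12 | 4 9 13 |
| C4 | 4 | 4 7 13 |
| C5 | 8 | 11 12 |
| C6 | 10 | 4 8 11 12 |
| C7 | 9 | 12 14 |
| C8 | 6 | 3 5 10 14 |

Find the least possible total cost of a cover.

C2, C4, C6, C8 together cover every segment (C2 ∪ C4 ∪ C6 ∪ C8 = {3, 4, 5, 6, 7, 8, 9, 10, 11, 12, 13, 14}); total cost 5 + 4 + 10 + 6 = 25.
No covering selection has total cost below 25.

25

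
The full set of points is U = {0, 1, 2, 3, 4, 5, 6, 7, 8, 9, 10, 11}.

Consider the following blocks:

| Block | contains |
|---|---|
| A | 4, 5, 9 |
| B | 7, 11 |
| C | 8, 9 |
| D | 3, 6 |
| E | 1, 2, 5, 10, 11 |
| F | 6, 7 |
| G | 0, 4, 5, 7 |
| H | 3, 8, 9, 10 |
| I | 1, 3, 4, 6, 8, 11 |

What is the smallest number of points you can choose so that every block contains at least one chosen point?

T = {2, 6, 7, 9} meets every block (each contains at least one member of T), and |T| = 4.
No choice of 3 points meets every block, so 4 is the minimum.

4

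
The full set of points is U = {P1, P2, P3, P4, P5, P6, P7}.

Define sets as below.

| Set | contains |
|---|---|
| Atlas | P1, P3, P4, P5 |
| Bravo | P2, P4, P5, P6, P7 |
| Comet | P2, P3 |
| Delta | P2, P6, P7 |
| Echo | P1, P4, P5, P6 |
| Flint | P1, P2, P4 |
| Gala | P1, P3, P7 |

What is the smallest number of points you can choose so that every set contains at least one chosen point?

H = {P1, P2} meets every set (each contains at least one member of H), and |H| = 2.
The sets Comet, Echo are pairwise disjoint, so any hitting set needs a separate point for each — at least 2. Hence 2 is optimal.

2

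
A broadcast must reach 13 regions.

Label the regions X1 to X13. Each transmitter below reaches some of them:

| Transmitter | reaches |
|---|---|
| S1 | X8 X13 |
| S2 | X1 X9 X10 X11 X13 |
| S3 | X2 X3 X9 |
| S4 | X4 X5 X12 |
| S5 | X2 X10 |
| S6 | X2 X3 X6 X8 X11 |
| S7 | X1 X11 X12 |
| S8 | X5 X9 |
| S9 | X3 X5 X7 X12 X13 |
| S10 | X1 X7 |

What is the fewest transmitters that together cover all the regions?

4

Take {S2, S4, S6, S9}. Their union is {X1, X2, X3, X4, X5, X6, X7, X8, X9, X10, X11, X12, X13}, which is all 13 regions.
No 3 of the 10 transmitters cover everything (all 120 combinations miss at least one region), so 4 is optimal.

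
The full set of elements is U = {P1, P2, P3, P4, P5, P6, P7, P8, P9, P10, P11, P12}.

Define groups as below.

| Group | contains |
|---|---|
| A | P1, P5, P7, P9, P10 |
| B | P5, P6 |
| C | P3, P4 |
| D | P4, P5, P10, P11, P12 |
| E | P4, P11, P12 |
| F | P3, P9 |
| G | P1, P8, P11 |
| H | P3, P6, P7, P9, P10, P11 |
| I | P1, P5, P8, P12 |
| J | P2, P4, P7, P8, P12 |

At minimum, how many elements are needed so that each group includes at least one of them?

4

The 4 elements {P1, P3, P4, P5} hit every group.
No choice of 3 elements meets every group, so 4 is the minimum.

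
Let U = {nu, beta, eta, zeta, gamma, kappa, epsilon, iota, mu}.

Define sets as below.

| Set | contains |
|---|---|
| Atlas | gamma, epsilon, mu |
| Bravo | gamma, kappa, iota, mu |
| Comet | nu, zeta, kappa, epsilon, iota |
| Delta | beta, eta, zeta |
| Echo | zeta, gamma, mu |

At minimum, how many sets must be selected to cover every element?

Comet and Delta and Echo together: Comet ∪ Delta ∪ Echo = {nu, beta, eta, zeta, gamma, kappa, epsilon, iota, mu} — every element is covered.
Only Comet contains nu, so Comet is forced; the remaining 4 elements need at least 2 more sets (each remaining set adds at most 2) — so at least 3 sets are needed, and 3 is optimal.

3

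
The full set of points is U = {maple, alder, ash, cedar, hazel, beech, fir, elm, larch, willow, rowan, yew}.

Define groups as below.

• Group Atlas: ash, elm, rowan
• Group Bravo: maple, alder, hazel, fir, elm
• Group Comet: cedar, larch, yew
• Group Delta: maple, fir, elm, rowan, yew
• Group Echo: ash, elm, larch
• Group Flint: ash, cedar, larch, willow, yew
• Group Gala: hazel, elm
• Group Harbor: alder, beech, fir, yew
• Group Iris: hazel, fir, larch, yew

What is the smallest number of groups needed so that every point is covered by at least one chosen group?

Bravo and Delta and Flint and Harbor together: Bravo ∪ Delta ∪ Flint ∪ Harbor = {maple, alder, ash, cedar, hazel, beech, fir, elm, larch, willow, rowan, yew} — every point is covered.
No 3 of the 9 groups cover everything (all 84 combinations miss at least one point), so 4 is optimal.

4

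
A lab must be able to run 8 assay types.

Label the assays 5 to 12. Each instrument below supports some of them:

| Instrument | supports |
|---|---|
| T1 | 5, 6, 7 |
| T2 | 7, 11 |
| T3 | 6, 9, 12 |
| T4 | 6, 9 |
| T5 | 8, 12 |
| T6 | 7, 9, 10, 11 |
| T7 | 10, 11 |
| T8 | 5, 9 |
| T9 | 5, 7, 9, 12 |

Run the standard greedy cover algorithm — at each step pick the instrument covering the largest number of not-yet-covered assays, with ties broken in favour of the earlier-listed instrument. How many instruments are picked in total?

Greedy: pick T6 (covers 4 new) → pick T1 (covers 2 new) → pick T5 (covers 2 new). Total picks: 3.

3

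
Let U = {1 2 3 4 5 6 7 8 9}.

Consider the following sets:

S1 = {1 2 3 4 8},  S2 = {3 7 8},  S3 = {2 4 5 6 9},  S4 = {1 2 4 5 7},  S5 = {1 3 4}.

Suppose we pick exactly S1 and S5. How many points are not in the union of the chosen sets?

Union of S1, S5 = {1, 2, 3, 4, 8}.
Not covered: 5, 6, 7, 9 — 4 points.

4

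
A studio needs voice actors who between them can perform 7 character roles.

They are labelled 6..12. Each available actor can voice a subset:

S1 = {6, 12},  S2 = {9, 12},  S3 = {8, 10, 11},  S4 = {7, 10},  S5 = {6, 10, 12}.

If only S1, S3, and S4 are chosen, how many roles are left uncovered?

1

Union of S1, S3, S4 = {6, 7, 8, 10, 11, 12}.
Not covered: 9 — 1 role.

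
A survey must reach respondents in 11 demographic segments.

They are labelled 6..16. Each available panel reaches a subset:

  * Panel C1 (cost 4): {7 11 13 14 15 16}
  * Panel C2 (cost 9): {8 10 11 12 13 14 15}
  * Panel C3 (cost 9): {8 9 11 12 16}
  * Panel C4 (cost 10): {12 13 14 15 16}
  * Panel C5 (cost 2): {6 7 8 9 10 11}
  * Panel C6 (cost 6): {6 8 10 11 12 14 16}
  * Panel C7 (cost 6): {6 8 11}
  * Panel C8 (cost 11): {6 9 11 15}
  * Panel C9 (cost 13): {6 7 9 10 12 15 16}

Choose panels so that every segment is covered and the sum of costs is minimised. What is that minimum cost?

12

C4, C5 together cover every segment (C4 ∪ C5 = {6, 7, 8, 9, 10, 11, 12, 13, 14, 15, 16}); total cost 10 + 2 = 12.
No covering selection has total cost below 12.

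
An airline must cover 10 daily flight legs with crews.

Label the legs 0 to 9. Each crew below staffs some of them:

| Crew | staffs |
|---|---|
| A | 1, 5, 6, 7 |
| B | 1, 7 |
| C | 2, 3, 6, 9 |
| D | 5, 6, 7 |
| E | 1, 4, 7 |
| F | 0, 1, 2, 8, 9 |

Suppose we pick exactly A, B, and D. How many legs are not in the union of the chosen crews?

Union of A, B, D = {1, 5, 6, 7}.
Not covered: 0, 2, 3, 4, 8, 9 — 6 legs.

6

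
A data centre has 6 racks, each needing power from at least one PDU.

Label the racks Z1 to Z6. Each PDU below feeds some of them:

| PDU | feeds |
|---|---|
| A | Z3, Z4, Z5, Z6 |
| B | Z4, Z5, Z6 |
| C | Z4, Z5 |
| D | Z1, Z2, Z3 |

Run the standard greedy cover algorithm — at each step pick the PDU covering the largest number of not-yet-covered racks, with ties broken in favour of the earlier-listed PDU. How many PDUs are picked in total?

2

Greedy: pick A (covers 4 new) → pick D (covers 2 new). Total picks: 2.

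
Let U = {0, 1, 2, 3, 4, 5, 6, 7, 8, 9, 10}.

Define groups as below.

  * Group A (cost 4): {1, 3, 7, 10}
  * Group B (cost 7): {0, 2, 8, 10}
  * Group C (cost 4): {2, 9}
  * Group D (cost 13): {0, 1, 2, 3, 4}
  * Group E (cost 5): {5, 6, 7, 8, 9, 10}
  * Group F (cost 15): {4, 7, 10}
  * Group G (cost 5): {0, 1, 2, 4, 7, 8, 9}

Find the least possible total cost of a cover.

14

A, E, G together cover every item (A ∪ E ∪ G = {0, 1, 2, 3, 4, 5, 6, 7, 8, 9, 10}); total cost 4 + 5 + 5 = 14.
No covering selection has total cost below 14.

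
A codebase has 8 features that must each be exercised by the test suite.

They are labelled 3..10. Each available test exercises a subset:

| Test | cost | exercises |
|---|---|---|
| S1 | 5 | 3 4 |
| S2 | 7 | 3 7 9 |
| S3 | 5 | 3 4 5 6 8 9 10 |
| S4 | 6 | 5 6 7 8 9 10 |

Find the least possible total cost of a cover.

S3, S4 together cover every feature (S3 ∪ S4 = {3, 4, 5, 6, 7, 8, 9, 10}); total cost 5 + 6 = 11.
No covering selection has total cost below 11.

11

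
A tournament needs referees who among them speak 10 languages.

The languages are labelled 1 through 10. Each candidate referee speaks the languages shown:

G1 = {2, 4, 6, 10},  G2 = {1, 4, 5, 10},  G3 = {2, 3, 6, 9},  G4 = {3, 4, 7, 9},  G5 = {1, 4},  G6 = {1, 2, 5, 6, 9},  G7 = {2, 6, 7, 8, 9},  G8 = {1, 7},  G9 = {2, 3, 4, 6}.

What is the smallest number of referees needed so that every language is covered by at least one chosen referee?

3

G2 and G7 and G9 together: G2 ∪ G7 ∪ G9 = {1, 2, 3, 4, 5, 6, 7, 8, 9, 10} — every language is covered.
Only G7 contains 8, so G7 is forced; the remaining 5 languages need at least 2 more referees (each remaining referee adds at most 4) — so at least 3 referees are needed, and 3 is optimal.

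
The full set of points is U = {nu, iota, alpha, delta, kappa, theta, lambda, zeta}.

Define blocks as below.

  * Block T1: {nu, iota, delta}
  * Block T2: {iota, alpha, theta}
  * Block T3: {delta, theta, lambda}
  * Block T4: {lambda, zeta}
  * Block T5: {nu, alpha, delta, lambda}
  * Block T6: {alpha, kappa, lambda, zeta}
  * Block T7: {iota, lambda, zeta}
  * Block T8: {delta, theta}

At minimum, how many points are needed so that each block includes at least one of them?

3

The 3 points {iota, delta, zeta} hit every block.
No choice of 2 points meets every block, so 3 is the minimum.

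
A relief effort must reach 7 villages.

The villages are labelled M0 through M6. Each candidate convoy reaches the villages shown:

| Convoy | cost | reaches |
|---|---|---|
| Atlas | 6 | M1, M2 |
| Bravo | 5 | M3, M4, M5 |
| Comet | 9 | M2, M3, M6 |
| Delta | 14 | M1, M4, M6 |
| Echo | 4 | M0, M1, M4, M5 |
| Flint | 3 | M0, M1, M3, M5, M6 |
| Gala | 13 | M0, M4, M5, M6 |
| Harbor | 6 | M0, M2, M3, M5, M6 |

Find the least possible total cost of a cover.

Echo, Harbor together cover every village (Echo ∪ Harbor = {M0, M1, M2, M3, M4, M5, M6}); total cost 4 + 6 = 10.
The greedy pick Flint, Echo, Atlas costs 13; no covering selection beats 10.

10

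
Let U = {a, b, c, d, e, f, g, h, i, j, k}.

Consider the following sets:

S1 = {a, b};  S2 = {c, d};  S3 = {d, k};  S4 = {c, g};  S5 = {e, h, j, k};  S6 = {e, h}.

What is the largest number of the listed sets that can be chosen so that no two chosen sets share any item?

S1, S3, S4, S6 are pairwise disjoint (S1={a,b}; S3={d,k}; S4={c,g}; S6={e,h}).
Every remaining set overlaps one of these, and no 5 of the listed sets are pairwise disjoint, so 4 is the maximum.

4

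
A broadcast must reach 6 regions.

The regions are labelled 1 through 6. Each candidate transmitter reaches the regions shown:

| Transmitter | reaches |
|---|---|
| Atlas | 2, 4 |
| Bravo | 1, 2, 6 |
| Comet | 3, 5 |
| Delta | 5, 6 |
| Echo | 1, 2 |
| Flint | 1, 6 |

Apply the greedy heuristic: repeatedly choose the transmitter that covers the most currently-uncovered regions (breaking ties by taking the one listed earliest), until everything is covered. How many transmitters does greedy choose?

3

Greedy: pick Bravo (covers 3 new) → pick Comet (covers 2 new) → pick Atlas (covers 1 new). Total picks: 3.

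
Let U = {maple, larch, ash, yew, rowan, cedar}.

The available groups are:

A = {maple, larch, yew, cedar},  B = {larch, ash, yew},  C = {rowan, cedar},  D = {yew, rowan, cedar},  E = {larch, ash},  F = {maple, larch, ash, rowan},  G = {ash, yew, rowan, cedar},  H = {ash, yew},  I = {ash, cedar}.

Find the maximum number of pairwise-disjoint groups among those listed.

C, H are pairwise disjoint (C={rowan,cedar}; H={ash,yew}).
Every remaining group overlaps one of these, and no 3 of the listed groups are pairwise disjoint, so 2 is the maximum.

2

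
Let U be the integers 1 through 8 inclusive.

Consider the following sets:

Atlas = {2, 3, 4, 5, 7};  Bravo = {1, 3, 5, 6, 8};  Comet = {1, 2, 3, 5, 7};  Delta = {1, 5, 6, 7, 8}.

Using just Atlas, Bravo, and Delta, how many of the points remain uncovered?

0

Union of Atlas, Bravo, Delta = {1, 2, 3, 4, 5, 6, 7, 8} — that's every point, so 0 are uncovered.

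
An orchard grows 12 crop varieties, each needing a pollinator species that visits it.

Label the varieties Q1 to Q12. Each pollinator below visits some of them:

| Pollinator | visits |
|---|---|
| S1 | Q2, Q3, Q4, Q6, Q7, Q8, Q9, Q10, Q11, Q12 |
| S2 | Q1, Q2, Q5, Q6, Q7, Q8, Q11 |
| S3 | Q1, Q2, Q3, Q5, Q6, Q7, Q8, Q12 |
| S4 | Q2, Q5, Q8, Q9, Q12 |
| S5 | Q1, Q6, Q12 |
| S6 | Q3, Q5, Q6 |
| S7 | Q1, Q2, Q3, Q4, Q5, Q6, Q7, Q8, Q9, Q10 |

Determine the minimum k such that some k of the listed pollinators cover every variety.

Take {S1, S2}. Their union is {Q1, Q2, Q3, Q4, Q5, Q6, Q7, Q8, Q9, Q10, Q11, Q12}, which is all 12 varieties.
No single pollinator has all 12 varieties (the largest, S1, has 10), so 2 is optimal.

2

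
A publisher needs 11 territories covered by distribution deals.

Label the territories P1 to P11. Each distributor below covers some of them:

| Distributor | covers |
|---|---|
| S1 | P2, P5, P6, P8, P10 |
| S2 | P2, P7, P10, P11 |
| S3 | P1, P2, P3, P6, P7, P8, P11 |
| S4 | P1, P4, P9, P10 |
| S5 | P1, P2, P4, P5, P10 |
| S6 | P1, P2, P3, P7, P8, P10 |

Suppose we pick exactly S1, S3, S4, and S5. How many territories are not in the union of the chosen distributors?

Union of S1, S3, S4, S5 = {P1, P2, P3, P4, P5, P6, P7, P8, P9, P10, P11} — that's every territory, so 0 are uncovered.

0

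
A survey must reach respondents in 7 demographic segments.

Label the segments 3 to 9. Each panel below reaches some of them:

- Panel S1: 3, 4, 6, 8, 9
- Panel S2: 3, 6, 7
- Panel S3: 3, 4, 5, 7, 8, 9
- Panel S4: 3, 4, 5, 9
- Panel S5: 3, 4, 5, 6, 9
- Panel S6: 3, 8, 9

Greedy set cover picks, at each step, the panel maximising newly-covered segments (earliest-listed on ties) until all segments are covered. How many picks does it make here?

Greedy: pick S3 (covers 6 new) → pick S1 (covers 1 new). Total picks: 2.

2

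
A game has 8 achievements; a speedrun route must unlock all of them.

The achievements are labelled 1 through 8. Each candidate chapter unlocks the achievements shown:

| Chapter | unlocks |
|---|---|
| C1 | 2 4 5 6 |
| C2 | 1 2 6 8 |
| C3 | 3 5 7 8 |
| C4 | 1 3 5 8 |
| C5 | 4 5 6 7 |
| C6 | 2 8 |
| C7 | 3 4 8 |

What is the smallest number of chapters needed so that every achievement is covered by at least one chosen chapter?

3

C1 and C2 and C3 together: C1 ∪ C2 ∪ C3 = {1, 2, 3, 4, 5, 6, 7, 8} — every achievement is covered.
No 2 of the 7 chapters cover everything (all 21 combinations miss at least one achievement), so 3 is optimal.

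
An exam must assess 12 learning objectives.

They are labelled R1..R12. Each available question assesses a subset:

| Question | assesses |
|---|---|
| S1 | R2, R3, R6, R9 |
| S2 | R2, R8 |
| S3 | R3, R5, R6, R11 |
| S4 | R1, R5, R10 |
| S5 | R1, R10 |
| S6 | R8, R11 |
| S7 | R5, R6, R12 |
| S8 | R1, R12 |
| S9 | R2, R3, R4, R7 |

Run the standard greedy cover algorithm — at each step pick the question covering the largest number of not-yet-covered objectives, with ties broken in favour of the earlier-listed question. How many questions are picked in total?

Greedy: pick S1 (covers 4 new) → pick S4 (covers 3 new) → pick S6 (covers 2 new) → pick S9 (covers 2 new) → pick S7 (covers 1 new). Total picks: 5.

5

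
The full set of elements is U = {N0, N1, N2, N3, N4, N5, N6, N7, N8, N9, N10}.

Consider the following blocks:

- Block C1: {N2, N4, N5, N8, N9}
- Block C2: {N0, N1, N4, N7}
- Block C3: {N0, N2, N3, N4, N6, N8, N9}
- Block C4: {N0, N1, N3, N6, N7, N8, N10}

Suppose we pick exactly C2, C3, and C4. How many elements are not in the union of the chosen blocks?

Union of C2, C3, C4 = {N0, N1, N2, N3, N4, N6, N7, N8, N9, N10}.
Not covered: N5 — 1 element.

1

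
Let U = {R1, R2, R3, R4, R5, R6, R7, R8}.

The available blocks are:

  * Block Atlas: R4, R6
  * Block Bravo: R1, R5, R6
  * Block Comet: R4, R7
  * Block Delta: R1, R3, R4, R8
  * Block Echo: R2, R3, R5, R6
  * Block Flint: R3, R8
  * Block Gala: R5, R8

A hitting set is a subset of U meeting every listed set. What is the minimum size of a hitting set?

3

H = {R3, R4, R5} meets every block (each contains at least one member of H), and |H| = 3.
The blocks Bravo, Comet, Flint are pairwise disjoint, so any hitting set needs a separate point for each — at least 3. Hence 3 is optimal.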